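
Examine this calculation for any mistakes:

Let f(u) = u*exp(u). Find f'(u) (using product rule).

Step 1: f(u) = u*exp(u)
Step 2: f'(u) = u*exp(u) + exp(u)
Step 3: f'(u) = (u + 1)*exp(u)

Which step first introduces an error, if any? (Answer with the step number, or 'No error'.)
No error

All steps in this derivation are correct.
The final answer f'(u) = (u + 1)*exp(u) is valid.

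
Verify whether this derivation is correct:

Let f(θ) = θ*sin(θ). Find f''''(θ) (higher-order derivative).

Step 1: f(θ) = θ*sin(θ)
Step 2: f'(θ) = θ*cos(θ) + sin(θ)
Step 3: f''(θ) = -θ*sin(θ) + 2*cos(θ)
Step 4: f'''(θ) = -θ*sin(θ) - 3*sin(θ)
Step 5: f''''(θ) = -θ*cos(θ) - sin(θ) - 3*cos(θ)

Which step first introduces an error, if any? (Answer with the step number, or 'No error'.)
Step 4

Step 4 is incorrect due to a wrong trig function.
The step shows: -θ*sin(θ) - 3*sin(θ)
The correct value should be: -θ*cos(θ) - 3*sin(θ)

Explanation: cos(θ) was incorrectly written as sin(θ): the term -θ*cos(θ) was incorrectly written as -θ*sin(θ)
The later steps are derived from this incorrect expression, so the error originates in Step 4.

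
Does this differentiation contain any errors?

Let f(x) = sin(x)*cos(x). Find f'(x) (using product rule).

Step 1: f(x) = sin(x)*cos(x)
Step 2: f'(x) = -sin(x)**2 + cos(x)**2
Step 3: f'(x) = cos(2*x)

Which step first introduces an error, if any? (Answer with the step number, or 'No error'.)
No error

All steps in this derivation are correct.
The final answer f'(x) = cos(2*x) is valid.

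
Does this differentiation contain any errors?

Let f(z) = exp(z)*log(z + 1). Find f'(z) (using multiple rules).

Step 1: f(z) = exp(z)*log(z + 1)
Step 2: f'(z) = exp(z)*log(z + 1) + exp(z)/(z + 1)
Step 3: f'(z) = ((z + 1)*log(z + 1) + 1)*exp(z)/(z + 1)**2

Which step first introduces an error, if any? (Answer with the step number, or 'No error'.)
Step 3

Step 3 is incorrect due to a wrong exponent.
The step shows: ((z + 1)*log(z + 1) + 1)*exp(z)/(z + 1)**2
The correct value should be: ((z + 1)*log(z + 1) + 1)*exp(z)/(z + 1)

Explanation: The exponent -1 on z + 1 was incorrectly written as -2: the term ((z + 1)*log(z + 1) + 1)*exp(z)/(z + 1) was incorrectly written as ((z + 1)*log(z + 1) + 1)*exp(z)/(z + 1)**2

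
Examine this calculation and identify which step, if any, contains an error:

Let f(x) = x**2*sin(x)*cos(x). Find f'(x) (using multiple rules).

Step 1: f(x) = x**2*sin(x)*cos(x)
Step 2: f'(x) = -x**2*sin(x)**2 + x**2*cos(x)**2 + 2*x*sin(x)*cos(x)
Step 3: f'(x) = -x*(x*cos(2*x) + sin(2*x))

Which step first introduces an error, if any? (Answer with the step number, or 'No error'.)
Step 3

Step 3 is incorrect due to a sign flip.
The step shows: -x*(x*cos(2*x) + sin(2*x))
The correct value should be: x*(x*cos(2*x) + sin(2*x))

Explanation: The sign of the whole expression was flipped: the term x*(x*cos(2*x) + sin(2*x)) was incorrectly written as -x*(x*cos(2*x) + sin(2*x))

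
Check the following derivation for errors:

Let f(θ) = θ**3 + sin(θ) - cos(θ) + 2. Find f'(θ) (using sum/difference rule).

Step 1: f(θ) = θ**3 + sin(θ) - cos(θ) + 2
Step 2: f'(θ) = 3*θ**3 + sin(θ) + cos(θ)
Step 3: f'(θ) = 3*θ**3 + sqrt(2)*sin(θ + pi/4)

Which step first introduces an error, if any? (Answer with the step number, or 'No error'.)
Step 2

Step 2 is incorrect due to a wrong exponent.
The step shows: 3*θ**3 + sin(θ) + cos(θ)
The correct value should be: 3*θ**2 + sin(θ) + cos(θ)

Explanation: The exponent 2 on θ was incorrectly written as 3: the term 3*θ**2 was incorrectly written as 3*θ**3
The later steps are derived from this incorrect expression, so the error originates in Step 2.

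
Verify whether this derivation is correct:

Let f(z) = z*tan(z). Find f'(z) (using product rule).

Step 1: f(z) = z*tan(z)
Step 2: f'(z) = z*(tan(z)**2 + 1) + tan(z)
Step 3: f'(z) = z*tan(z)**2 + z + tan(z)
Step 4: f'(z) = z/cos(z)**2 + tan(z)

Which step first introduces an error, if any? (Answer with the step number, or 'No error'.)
No error

All steps in this derivation are correct.
The final answer f'(z) = z/cos(z)**2 + tan(z) is valid.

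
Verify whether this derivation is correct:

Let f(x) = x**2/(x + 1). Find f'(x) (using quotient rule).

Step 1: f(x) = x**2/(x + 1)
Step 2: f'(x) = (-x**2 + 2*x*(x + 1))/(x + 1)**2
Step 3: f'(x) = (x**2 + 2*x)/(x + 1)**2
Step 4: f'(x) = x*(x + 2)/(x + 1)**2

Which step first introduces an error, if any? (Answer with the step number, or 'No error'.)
No error

All steps in this derivation are correct.
The final answer f'(x) = x*(x + 2)/(x + 1)**2 is valid.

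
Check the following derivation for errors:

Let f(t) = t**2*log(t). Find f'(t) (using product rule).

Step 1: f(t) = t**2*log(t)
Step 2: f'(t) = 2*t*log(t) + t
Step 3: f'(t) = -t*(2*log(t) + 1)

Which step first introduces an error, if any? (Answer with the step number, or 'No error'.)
Step 3

Step 3 is incorrect due to a sign flip.
The step shows: -t*(2*log(t) + 1)
The correct value should be: t*(2*log(t) + 1)

Explanation: The sign of the whole expression was flipped: the term t*(2*log(t) + 1) was incorrectly written as -t*(2*log(t) + 1)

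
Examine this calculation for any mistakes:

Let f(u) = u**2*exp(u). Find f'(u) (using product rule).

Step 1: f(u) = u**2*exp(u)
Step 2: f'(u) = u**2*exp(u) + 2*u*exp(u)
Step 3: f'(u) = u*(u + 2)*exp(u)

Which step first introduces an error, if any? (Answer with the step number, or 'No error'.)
No error

All steps in this derivation are correct.
The final answer f'(u) = u*(u + 2)*exp(u) is valid.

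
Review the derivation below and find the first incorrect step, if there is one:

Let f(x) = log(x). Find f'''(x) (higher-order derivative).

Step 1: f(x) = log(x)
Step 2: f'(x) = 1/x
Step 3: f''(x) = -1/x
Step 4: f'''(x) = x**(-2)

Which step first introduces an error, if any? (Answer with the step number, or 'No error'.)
Step 3

Step 3 is incorrect due to a wrong exponent.
The step shows: -1/x
The correct value should be: -1/x**2

Explanation: The exponent -2 on x was incorrectly written as -1: the term -1/x**2 was incorrectly written as -1/x
The later steps are derived from this incorrect expression, so the error originates in Step 3.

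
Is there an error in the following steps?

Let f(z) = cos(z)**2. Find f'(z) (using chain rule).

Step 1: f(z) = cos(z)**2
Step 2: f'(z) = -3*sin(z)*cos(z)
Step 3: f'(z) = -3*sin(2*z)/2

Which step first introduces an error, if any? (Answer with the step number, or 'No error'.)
Step 2

Step 2 is incorrect due to a wrong coefficient.
The step shows: -3*sin(z)*cos(z)
The correct value should be: -2*sin(z)*cos(z)

Explanation: The coefficient -2 was incorrectly written as -3: the term -2*sin(z)*cos(z) was incorrectly written as -3*sin(z)*cos(z)
The later steps are derived from this incorrect expression, so the error originates in Step 2.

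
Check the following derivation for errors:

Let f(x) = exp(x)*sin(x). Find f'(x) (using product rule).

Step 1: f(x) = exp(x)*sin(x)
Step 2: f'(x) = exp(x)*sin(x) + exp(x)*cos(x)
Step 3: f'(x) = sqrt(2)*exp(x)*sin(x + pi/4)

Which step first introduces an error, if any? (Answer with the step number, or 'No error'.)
No error

All steps in this derivation are correct.
The final answer f'(x) = sqrt(2)*exp(x)*sin(x + pi/4) is valid.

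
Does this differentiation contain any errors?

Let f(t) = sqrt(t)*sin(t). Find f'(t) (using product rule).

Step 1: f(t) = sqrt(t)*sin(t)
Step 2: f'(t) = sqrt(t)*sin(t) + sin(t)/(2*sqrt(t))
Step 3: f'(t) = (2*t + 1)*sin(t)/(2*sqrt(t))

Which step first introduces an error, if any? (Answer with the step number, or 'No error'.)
Step 2

Step 2 is incorrect due to a wrong trig function.
The step shows: sqrt(t)*sin(t) + sin(t)/(2*sqrt(t))
The correct value should be: sqrt(t)*cos(t) + sin(t)/(2*sqrt(t))

Explanation: cos(t) was incorrectly written as sin(t): the term sqrt(t)*cos(t) was incorrectly written as sqrt(t)*sin(t)
The later steps are derived from this incorrect expression, so the error originates in Step 2.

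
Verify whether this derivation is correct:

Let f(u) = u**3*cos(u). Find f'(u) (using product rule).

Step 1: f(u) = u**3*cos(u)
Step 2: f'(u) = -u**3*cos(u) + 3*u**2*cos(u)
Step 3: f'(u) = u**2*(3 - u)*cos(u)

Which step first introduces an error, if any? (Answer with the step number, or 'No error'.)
Step 2

Step 2 is incorrect due to a wrong trig function.
The step shows: -u**3*cos(u) + 3*u**2*cos(u)
The correct value should be: -u**3*sin(u) + 3*u**2*cos(u)

Explanation: sin(u) was incorrectly written as cos(u): the term -u**3*sin(u) was incorrectly written as -u**3*cos(u)
The later steps are derived from this incorrect expression, so the error originates in Step 2.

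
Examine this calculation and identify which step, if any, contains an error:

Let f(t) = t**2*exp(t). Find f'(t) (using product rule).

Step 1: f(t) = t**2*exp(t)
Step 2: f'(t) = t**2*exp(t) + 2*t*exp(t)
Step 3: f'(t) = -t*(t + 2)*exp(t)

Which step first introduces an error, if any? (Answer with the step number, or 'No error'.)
Step 3

Step 3 is incorrect due to a sign flip.
The step shows: -t*(t + 2)*exp(t)
The correct value should be: t*(t + 2)*exp(t)

Explanation: The sign of the whole expression was flipped: the term t*(t + 2)*exp(t) was incorrectly written as -t*(t + 2)*exp(t)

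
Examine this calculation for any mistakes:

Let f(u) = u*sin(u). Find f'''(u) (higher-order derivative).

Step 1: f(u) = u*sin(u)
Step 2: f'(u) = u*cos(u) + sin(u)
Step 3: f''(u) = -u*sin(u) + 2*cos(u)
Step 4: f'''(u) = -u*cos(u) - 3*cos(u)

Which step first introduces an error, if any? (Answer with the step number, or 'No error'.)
Step 4

Step 4 is incorrect due to a wrong trig function.
The step shows: -u*cos(u) - 3*cos(u)
The correct value should be: -u*cos(u) - 3*sin(u)

Explanation: sin(u) was incorrectly written as cos(u): the term -3*sin(u) was incorrectly written as -3*cos(u)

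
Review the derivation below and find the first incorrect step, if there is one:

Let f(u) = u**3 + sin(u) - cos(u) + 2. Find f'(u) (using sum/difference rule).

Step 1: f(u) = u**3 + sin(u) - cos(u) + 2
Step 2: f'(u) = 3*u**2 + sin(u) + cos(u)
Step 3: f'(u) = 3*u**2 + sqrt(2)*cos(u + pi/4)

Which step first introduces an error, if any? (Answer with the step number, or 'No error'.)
Step 3

Step 3 is incorrect due to a wrong trig function.
The step shows: 3*u**2 + sqrt(2)*cos(u + pi/4)
The correct value should be: 3*u**2 + sqrt(2)*sin(u + pi/4)

Explanation: sin(u + pi/4) was incorrectly written as cos(u + pi/4): the term sqrt(2)*sin(u + pi/4) was incorrectly written as sqrt(2)*cos(u + pi/4)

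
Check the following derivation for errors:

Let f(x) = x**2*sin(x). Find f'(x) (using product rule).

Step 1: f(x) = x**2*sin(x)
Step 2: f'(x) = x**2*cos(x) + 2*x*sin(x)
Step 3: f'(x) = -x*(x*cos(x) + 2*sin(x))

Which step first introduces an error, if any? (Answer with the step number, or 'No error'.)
Step 3

Step 3 is incorrect due to a sign flip.
The step shows: -x*(x*cos(x) + 2*sin(x))
The correct value should be: x*(x*cos(x) + 2*sin(x))

Explanation: The sign of the whole expression was flipped: the term x*(x*cos(x) + 2*sin(x)) was incorrectly written as -x*(x*cos(x) + 2*sin(x))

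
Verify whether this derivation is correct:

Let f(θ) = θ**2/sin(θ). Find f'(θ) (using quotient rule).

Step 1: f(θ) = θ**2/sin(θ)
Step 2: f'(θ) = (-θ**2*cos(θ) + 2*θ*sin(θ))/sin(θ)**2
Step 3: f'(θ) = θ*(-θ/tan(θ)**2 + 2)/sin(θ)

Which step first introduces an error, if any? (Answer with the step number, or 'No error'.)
Step 3

Step 3 is incorrect due to a wrong exponent.
The step shows: θ*(-θ/tan(θ)**2 + 2)/sin(θ)
The correct value should be: θ*(-θ/tan(θ) + 2)/sin(θ)

Explanation: The exponent -1 on tan(θ) was incorrectly written as -2: the term θ*(-θ/tan(θ) + 2)/sin(θ) was incorrectly written as θ*(-θ/tan(θ)**2 + 2)/sin(θ)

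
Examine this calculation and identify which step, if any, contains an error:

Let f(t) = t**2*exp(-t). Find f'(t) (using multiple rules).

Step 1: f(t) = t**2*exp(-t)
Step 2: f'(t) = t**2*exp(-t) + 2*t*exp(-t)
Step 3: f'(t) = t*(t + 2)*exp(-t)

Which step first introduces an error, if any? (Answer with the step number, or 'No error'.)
Step 2

Step 2 is incorrect due to a sign flip.
The step shows: t**2*exp(-t) + 2*t*exp(-t)
The correct value should be: -t**2*exp(-t) + 2*t*exp(-t)

Explanation: The sign of one term was flipped: the term -t**2*exp(-t) was incorrectly written as t**2*exp(-t)
The later steps are derived from this incorrect expression, so the error originates in Step 2.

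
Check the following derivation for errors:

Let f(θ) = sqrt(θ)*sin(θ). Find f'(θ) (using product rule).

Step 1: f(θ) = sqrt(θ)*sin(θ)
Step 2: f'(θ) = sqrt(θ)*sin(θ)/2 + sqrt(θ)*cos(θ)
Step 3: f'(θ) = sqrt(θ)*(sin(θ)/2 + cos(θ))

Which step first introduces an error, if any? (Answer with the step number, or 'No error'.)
Step 2

Step 2 is incorrect due to a wrong exponent.
The step shows: sqrt(θ)*sin(θ)/2 + sqrt(θ)*cos(θ)
The correct value should be: sqrt(θ)*cos(θ) + sin(θ)/(2*sqrt(θ))

Explanation: The exponent -1/2 on θ was incorrectly written as 1/2: the term sin(θ)/(2*sqrt(θ)) was incorrectly written as sqrt(θ)*sin(θ)/2
The later steps are derived from this incorrect expression, so the error originates in Step 2.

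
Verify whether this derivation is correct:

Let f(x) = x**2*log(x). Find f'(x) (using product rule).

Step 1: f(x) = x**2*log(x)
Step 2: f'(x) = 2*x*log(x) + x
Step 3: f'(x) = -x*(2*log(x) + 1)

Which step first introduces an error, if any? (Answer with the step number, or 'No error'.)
Step 3

Step 3 is incorrect due to a sign flip.
The step shows: -x*(2*log(x) + 1)
The correct value should be: x*(2*log(x) + 1)

Explanation: The sign of the whole expression was flipped: the term x*(2*log(x) + 1) was incorrectly written as -x*(2*log(x) + 1)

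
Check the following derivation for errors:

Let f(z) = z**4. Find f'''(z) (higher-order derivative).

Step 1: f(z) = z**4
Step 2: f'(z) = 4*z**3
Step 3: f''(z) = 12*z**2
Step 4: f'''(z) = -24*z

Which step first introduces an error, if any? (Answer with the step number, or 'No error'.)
Step 4

Step 4 is incorrect due to a sign flip.
The step shows: -24*z
The correct value should be: 24*z

Explanation: The sign of the whole expression was flipped: the term 24*z was incorrectly written as -24*z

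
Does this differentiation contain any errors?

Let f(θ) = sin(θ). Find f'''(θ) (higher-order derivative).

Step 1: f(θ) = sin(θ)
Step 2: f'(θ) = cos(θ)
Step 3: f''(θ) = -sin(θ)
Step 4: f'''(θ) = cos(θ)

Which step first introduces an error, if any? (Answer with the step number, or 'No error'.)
Step 4

Step 4 is incorrect due to a sign flip.
The step shows: cos(θ)
The correct value should be: -cos(θ)

Explanation: The sign of the whole expression was flipped: the term -cos(θ) was incorrectly written as cos(θ)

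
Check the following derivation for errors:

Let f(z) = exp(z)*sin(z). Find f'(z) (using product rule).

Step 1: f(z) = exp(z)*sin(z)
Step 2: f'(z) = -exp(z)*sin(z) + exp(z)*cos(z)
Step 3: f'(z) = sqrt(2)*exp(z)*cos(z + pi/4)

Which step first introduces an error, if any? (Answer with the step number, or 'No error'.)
Step 2

Step 2 is incorrect due to a sign flip.
The step shows: -exp(z)*sin(z) + exp(z)*cos(z)
The correct value should be: exp(z)*sin(z) + exp(z)*cos(z)

Explanation: The sign of one term was flipped: the term exp(z)*sin(z) was incorrectly written as -exp(z)*sin(z)
The later steps are derived from this incorrect expression, so the error originates in Step 2.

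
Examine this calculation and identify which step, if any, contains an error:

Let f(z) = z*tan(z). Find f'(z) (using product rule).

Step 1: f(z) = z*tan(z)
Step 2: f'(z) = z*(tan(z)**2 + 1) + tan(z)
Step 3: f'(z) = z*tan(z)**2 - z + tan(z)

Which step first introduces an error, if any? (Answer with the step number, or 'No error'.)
Step 3

Step 3 is incorrect due to a sign flip.
The step shows: z*tan(z)**2 - z + tan(z)
The correct value should be: z*tan(z)**2 + z + tan(z)

Explanation: The sign of one term was flipped: the term z was incorrectly written as -z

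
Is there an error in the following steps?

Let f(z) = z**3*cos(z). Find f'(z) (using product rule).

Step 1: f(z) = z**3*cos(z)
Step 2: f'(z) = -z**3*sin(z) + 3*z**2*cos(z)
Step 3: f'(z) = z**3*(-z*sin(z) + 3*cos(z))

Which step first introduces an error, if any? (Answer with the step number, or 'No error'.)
Step 3

Step 3 is incorrect due to a wrong exponent.
The step shows: z**3*(-z*sin(z) + 3*cos(z))
The correct value should be: z**2*(-z*sin(z) + 3*cos(z))

Explanation: The exponent 2 on z was incorrectly written as 3: the term z**2*(-z*sin(z) + 3*cos(z)) was incorrectly written as z**3*(-z*sin(z) + 3*cos(z))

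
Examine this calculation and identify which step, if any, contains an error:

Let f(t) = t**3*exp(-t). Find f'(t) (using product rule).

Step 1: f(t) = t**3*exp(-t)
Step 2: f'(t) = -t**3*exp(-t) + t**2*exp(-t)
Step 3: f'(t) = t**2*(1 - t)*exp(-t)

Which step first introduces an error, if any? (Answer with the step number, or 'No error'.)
Step 2

Step 2 is incorrect due to a wrong coefficient.
The step shows: -t**3*exp(-t) + t**2*exp(-t)
The correct value should be: -t**3*exp(-t) + 3*t**2*exp(-t)

Explanation: The coefficient 3 was incorrectly written as 1: the term 3*t**2*exp(-t) was incorrectly written as t**2*exp(-t)
The later steps are derived from this incorrect expression, so the error originates in Step 2.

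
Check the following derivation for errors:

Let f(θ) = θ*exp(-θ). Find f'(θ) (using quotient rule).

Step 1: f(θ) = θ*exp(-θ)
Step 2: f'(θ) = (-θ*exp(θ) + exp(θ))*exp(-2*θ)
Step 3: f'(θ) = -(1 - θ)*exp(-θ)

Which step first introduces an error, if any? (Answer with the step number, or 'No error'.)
Step 3

Step 3 is incorrect due to a sign flip.
The step shows: -(1 - θ)*exp(-θ)
The correct value should be: (1 - θ)*exp(-θ)

Explanation: The sign of the whole expression was flipped: the term (1 - θ)*exp(-θ) was incorrectly written as -(1 - θ)*exp(-θ)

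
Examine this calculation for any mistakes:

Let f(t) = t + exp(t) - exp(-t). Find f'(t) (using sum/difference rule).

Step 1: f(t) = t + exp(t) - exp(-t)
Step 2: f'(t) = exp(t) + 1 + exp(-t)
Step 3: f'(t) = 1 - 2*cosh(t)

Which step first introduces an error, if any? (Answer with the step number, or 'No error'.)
Step 3

Step 3 is incorrect due to a sign flip.
The step shows: 1 - 2*cosh(t)
The correct value should be: 2*cosh(t) + 1

Explanation: The sign of one term was flipped: the term 2*cosh(t) was incorrectly written as -2*cosh(t)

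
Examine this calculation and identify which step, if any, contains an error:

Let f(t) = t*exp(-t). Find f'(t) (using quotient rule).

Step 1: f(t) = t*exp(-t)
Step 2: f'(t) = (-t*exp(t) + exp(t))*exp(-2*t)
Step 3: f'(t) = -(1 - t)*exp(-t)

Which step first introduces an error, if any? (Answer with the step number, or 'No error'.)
Step 3

Step 3 is incorrect due to a sign flip.
The step shows: -(1 - t)*exp(-t)
The correct value should be: (1 - t)*exp(-t)

Explanation: The sign of the whole expression was flipped: the term (1 - t)*exp(-t) was incorrectly written as -(1 - t)*exp(-t)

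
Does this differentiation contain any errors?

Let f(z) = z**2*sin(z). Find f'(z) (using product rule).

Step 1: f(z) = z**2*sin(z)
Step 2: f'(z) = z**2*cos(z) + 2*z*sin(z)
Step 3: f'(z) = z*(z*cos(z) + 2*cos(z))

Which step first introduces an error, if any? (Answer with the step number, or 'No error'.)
Step 3

Step 3 is incorrect due to a wrong trig function.
The step shows: z*(z*cos(z) + 2*cos(z))
The correct value should be: z*(z*cos(z) + 2*sin(z))

Explanation: sin(z) was incorrectly written as cos(z): the term z*(z*cos(z) + 2*sin(z)) was incorrectly written as z*(z*cos(z) + 2*cos(z))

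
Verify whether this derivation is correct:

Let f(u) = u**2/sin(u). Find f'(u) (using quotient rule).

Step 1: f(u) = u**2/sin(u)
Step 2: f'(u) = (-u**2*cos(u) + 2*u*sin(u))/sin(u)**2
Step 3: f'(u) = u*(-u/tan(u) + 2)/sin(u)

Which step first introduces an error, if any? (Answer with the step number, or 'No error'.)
No error

All steps in this derivation are correct.
The final answer f'(u) = u*(-u/tan(u) + 2)/sin(u) is valid.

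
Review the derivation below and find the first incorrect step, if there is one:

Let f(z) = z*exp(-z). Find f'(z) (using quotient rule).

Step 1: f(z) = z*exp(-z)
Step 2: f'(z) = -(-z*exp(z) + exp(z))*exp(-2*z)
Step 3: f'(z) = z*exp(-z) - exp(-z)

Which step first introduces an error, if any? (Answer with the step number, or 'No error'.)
Step 2

Step 2 is incorrect due to a sign flip.
The step shows: -(-z*exp(z) + exp(z))*exp(-2*z)
The correct value should be: (-z*exp(z) + exp(z))*exp(-2*z)

Explanation: The sign of the whole expression was flipped: the term (-z*exp(z) + exp(z))*exp(-2*z) was incorrectly written as -(-z*exp(z) + exp(z))*exp(-2*z)
The later steps are derived from this incorrect expression, so the error originates in Step 2.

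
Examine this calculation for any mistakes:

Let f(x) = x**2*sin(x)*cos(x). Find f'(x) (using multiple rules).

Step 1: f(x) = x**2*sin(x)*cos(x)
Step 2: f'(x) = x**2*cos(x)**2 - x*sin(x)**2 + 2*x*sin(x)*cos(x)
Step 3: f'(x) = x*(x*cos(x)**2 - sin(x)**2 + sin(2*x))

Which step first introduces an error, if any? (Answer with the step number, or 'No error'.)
Step 2

Step 2 is incorrect due to a wrong exponent.
The step shows: x**2*cos(x)**2 - x*sin(x)**2 + 2*x*sin(x)*cos(x)
The correct value should be: -x**2*sin(x)**2 + x**2*cos(x)**2 + 2*x*sin(x)*cos(x)

Explanation: The exponent 2 on x was incorrectly written as 1: the term -x**2*sin(x)**2 was incorrectly written as -x*sin(x)**2
The later steps are derived from this incorrect expression, so the error originates in Step 2.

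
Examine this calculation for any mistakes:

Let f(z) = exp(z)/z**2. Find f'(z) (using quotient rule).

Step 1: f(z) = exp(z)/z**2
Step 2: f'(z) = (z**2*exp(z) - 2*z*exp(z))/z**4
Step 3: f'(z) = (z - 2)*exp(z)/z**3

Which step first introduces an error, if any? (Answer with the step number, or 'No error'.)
No error

All steps in this derivation are correct.
The final answer f'(z) = (z - 2)*exp(z)/z**3 is valid.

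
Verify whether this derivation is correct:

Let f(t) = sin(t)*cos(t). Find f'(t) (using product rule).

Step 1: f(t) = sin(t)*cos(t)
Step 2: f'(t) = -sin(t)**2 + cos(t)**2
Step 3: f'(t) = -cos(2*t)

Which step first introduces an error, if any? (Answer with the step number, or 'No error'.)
Step 3

Step 3 is incorrect due to a sign flip.
The step shows: -cos(2*t)
The correct value should be: cos(2*t)

Explanation: The sign of the whole expression was flipped: the term cos(2*t) was incorrectly written as -cos(2*t)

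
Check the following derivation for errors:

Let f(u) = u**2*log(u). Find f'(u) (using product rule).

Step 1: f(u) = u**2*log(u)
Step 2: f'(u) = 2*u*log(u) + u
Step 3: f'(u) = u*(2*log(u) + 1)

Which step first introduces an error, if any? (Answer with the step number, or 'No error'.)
No error

All steps in this derivation are correct.
The final answer f'(u) = u*(2*log(u) + 1) is valid.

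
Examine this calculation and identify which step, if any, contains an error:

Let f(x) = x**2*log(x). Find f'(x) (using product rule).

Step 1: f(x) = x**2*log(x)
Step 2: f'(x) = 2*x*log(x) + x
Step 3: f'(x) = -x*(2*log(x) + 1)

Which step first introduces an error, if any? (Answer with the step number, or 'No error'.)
Step 3

Step 3 is incorrect due to a sign flip.
The step shows: -x*(2*log(x) + 1)
The correct value should be: x*(2*log(x) + 1)

Explanation: The sign of the whole expression was flipped: the term x*(2*log(x) + 1) was incorrectly written as -x*(2*log(x) + 1)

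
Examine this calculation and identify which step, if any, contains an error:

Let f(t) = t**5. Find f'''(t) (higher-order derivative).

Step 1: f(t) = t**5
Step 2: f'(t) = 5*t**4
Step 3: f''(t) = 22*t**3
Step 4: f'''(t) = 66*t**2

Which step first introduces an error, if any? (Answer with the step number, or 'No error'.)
Step 3

Step 3 is incorrect due to a wrong coefficient.
The step shows: 22*t**3
The correct value should be: 20*t**3

Explanation: The coefficient 20 was incorrectly written as 22: the term 20*t**3 was incorrectly written as 22*t**3
The later steps are derived from this incorrect expression, so the error originates in Step 3.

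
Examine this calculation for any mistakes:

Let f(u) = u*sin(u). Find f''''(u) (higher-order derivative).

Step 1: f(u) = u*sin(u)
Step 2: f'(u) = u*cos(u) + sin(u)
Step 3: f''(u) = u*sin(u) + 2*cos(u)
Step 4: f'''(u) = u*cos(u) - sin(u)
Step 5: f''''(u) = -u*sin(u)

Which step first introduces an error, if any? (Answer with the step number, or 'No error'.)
Step 3

Step 3 is incorrect due to a sign flip.
The step shows: u*sin(u) + 2*cos(u)
The correct value should be: -u*sin(u) + 2*cos(u)

Explanation: The sign of one term was flipped: the term -u*sin(u) was incorrectly written as u*sin(u)
The later steps are derived from this incorrect expression, so the error originates in Step 3.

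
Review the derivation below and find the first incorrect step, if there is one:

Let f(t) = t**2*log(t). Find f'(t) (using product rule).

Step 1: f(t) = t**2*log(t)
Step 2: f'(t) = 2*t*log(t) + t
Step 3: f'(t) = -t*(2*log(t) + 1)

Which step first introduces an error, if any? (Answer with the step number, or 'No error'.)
Step 3

Step 3 is incorrect due to a sign flip.
The step shows: -t*(2*log(t) + 1)
The correct value should be: t*(2*log(t) + 1)

Explanation: The sign of the whole expression was flipped: the term t*(2*log(t) + 1) was incorrectly written as -t*(2*log(t) + 1)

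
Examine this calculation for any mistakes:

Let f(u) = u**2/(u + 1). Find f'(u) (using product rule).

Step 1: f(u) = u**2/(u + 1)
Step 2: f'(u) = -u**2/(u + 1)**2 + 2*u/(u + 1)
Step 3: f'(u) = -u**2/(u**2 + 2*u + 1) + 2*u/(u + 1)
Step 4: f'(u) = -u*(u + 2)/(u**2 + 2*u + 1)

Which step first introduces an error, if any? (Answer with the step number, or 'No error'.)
Step 4

Step 4 is incorrect due to a sign flip.
The step shows: -u*(u + 2)/(u**2 + 2*u + 1)
The correct value should be: u*(u + 2)/(u**2 + 2*u + 1)

Explanation: The sign of the whole expression was flipped: the term u*(u + 2)/(u**2 + 2*u + 1) was incorrectly written as -u*(u + 2)/(u**2 + 2*u + 1)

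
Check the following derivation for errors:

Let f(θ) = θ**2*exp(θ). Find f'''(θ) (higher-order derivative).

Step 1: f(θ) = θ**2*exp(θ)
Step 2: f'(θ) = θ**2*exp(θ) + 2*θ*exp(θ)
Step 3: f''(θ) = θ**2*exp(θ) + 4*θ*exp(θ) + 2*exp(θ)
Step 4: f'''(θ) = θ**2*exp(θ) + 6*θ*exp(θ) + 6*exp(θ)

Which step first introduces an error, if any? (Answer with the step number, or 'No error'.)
No error

All steps in this derivation are correct.
The final answer f'''(θ) = θ**2*exp(θ) + 6*θ*exp(θ) + 6*exp(θ) is valid.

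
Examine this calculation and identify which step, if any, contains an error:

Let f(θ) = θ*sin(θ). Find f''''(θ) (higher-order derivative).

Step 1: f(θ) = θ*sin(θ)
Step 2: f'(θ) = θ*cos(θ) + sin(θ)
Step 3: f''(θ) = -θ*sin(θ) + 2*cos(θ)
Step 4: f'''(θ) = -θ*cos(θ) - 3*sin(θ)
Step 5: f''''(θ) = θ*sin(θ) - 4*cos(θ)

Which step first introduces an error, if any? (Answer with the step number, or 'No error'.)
No error

All steps in this derivation are correct.
The final answer f''''(θ) = θ*sin(θ) - 4*cos(θ) is valid.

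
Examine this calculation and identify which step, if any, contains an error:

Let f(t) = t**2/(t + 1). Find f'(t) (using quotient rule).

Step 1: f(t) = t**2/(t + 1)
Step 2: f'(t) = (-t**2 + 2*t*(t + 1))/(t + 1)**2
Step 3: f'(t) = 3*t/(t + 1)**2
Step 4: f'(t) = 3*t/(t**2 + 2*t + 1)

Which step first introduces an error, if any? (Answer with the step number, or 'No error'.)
Step 3

Step 3 is incorrect due to a wrong exponent.
The step shows: 3*t/(t + 1)**2
The correct value should be: (t**2 + 2*t)/(t + 1)**2

Explanation: The exponent 2 on t was incorrectly written as 1: the term (t**2 + 2*t)/(t + 1)**2 was incorrectly written as 3*t/(t + 1)**2
The later steps are derived from this incorrect expression, so the error originates in Step 3.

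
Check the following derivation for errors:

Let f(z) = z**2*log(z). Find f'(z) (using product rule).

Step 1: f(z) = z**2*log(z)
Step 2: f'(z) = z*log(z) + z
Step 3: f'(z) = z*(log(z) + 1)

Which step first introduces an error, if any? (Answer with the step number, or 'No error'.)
Step 2

Step 2 is incorrect due to a wrong coefficient.
The step shows: z*log(z) + z
The correct value should be: 2*z*log(z) + z

Explanation: The coefficient 2 was incorrectly written as 1: the term 2*z*log(z) was incorrectly written as z*log(z)
The later steps are derived from this incorrect expression, so the error originates in Step 2.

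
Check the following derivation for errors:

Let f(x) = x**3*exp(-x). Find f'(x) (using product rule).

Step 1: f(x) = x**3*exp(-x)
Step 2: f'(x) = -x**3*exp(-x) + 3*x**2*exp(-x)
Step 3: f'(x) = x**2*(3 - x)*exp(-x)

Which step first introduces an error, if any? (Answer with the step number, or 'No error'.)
No error

All steps in this derivation are correct.
The final answer f'(x) = x**2*(3 - x)*exp(-x) is valid.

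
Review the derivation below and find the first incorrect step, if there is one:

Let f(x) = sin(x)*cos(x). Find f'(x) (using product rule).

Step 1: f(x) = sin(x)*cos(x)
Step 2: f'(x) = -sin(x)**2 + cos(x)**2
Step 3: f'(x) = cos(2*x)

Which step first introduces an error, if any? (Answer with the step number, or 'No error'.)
No error

All steps in this derivation are correct.
The final answer f'(x) = cos(2*x) is valid.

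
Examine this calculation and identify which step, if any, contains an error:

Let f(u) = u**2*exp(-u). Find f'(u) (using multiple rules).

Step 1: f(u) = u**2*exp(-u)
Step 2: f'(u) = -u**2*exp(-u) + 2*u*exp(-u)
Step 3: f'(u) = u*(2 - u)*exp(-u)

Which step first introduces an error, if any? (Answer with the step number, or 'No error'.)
No error

All steps in this derivation are correct.
The final answer f'(u) = u*(2 - u)*exp(-u) is valid.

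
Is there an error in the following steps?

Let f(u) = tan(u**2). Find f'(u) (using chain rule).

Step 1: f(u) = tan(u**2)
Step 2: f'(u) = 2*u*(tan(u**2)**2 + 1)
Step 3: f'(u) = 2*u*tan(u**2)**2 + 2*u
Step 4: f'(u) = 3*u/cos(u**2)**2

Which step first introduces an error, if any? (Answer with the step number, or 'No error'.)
Step 4

Step 4 is incorrect due to a wrong coefficient.
The step shows: 3*u/cos(u**2)**2
The correct value should be: 2*u/cos(u**2)**2

Explanation: The coefficient 2 was incorrectly written as 3: the term 2*u/cos(u**2)**2 was incorrectly written as 3*u/cos(u**2)**2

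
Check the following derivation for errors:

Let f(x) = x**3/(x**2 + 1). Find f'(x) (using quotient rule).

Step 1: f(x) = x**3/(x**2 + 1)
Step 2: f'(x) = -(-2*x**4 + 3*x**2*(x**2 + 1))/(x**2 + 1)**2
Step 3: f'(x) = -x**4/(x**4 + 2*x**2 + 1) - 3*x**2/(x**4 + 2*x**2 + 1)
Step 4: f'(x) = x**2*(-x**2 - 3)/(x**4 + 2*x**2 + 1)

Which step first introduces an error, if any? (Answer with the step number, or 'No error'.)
Step 2

Step 2 is incorrect due to a sign flip.
The step shows: -(-2*x**4 + 3*x**2*(x**2 + 1))/(x**2 + 1)**2
The correct value should be: (-2*x**4 + 3*x**2*(x**2 + 1))/(x**2 + 1)**2

Explanation: The sign of the whole expression was flipped: the term (-2*x**4 + 3*x**2*(x**2 + 1))/(x**2 + 1)**2 was incorrectly written as -(-2*x**4 + 3*x**2*(x**2 + 1))/(x**2 + 1)**2
The later steps are derived from this incorrect expression, so the error originates in Step 2.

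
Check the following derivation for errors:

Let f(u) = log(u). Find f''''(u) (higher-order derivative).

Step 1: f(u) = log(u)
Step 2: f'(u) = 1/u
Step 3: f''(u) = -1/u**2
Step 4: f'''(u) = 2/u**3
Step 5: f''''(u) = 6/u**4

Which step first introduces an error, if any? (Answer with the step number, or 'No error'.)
Step 5

Step 5 is incorrect due to a sign flip.
The step shows: 6/u**4
The correct value should be: -6/u**4

Explanation: The sign of the whole expression was flipped: the term -6/u**4 was incorrectly written as 6/u**4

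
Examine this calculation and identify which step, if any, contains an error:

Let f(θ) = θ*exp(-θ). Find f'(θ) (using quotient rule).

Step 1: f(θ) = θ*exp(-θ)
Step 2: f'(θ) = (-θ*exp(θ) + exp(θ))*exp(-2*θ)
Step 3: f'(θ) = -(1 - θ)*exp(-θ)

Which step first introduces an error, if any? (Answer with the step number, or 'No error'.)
Step 3

Step 3 is incorrect due to a sign flip.
The step shows: -(1 - θ)*exp(-θ)
The correct value should be: (1 - θ)*exp(-θ)

Explanation: The sign of the whole expression was flipped: the term (1 - θ)*exp(-θ) was incorrectly written as -(1 - θ)*exp(-θ)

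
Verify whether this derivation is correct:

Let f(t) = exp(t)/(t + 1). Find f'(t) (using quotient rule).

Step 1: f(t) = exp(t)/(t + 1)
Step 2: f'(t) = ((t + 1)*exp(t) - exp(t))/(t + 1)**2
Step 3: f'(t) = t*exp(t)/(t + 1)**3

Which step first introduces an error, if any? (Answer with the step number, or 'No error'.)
Step 3

Step 3 is incorrect due to a wrong exponent.
The step shows: t*exp(t)/(t + 1)**3
The correct value should be: t*exp(t)/(t + 1)**2

Explanation: The exponent -2 on t + 1 was incorrectly written as -3: the term t*exp(t)/(t + 1)**2 was incorrectly written as t*exp(t)/(t + 1)**3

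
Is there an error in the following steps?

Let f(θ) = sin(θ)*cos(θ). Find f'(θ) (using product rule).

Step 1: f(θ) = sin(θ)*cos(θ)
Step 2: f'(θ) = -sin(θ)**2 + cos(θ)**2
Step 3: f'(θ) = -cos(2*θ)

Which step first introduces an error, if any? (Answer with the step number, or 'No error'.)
Step 3

Step 3 is incorrect due to a sign flip.
The step shows: -cos(2*θ)
The correct value should be: cos(2*θ)

Explanation: The sign of the whole expression was flipped: the term cos(2*θ) was incorrectly written as -cos(2*θ)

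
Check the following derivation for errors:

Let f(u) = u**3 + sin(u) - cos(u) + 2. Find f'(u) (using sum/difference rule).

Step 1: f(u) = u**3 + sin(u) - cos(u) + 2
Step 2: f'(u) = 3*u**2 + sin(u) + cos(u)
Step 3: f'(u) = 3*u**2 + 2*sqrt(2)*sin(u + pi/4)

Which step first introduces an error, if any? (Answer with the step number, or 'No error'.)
Step 3

Step 3 is incorrect due to a wrong exponent.
The step shows: 3*u**2 + 2*sqrt(2)*sin(u + pi/4)
The correct value should be: 3*u**2 + sqrt(2)*sin(u + pi/4)

Explanation: The exponent 1/2 on 2 was incorrectly written as 3/2: the term sqrt(2)*sin(u + pi/4) was incorrectly written as 2*sqrt(2)*sin(u + pi/4)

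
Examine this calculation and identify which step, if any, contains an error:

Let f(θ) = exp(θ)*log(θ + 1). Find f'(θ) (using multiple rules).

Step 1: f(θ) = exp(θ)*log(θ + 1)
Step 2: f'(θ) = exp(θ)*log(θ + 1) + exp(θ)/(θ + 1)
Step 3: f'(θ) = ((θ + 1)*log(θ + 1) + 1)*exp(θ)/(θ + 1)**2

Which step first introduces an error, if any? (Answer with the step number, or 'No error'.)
Step 3

Step 3 is incorrect due to a wrong exponent.
The step shows: ((θ + 1)*log(θ + 1) + 1)*exp(θ)/(θ + 1)**2
The correct value should be: ((θ + 1)*log(θ + 1) + 1)*exp(θ)/(θ + 1)

Explanation: The exponent -1 on θ + 1 was incorrectly written as -2: the term ((θ + 1)*log(θ + 1) + 1)*exp(θ)/(θ + 1) was incorrectly written as ((θ + 1)*log(θ + 1) + 1)*exp(θ)/(θ + 1)**2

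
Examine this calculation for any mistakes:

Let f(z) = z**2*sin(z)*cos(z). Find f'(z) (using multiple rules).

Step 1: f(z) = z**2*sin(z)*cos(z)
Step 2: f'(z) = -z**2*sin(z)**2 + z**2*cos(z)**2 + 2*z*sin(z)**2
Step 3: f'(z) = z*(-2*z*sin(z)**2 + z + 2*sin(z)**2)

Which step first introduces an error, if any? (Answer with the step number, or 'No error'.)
Step 2

Step 2 is incorrect due to a wrong trig function.
The step shows: -z**2*sin(z)**2 + z**2*cos(z)**2 + 2*z*sin(z)**2
The correct value should be: -z**2*sin(z)**2 + z**2*cos(z)**2 + 2*z*sin(z)*cos(z)

Explanation: cos(z) was incorrectly written as sin(z): the term 2*z*sin(z)*cos(z) was incorrectly written as 2*z*sin(z)**2
The later steps are derived from this incorrect expression, so the error originates in Step 2.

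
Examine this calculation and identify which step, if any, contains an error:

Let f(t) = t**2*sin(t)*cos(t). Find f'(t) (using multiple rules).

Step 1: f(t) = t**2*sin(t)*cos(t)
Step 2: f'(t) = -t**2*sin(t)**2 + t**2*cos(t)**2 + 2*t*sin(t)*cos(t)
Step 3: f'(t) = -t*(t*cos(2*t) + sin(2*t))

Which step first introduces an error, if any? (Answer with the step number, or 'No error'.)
Step 3

Step 3 is incorrect due to a sign flip.
The step shows: -t*(t*cos(2*t) + sin(2*t))
The correct value should be: t*(t*cos(2*t) + sin(2*t))

Explanation: The sign of the whole expression was flipped: the term t*(t*cos(2*t) + sin(2*t)) was incorrectly written as -t*(t*cos(2*t) + sin(2*t))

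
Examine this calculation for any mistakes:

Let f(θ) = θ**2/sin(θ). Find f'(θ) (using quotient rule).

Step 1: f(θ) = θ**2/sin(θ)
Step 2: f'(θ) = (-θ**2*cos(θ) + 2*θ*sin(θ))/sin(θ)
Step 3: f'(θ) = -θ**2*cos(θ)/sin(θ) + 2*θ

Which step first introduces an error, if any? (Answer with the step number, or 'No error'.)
Step 2

Step 2 is incorrect due to a wrong exponent.
The step shows: (-θ**2*cos(θ) + 2*θ*sin(θ))/sin(θ)
The correct value should be: (-θ**2*cos(θ) + 2*θ*sin(θ))/sin(θ)**2

Explanation: The exponent -2 on sin(θ) was incorrectly written as -1: the term (-θ**2*cos(θ) + 2*θ*sin(θ))/sin(θ)**2 was incorrectly written as (-θ**2*cos(θ) + 2*θ*sin(θ))/sin(θ)
The later steps are derived from this incorrect expression, so the error originates in Step 2.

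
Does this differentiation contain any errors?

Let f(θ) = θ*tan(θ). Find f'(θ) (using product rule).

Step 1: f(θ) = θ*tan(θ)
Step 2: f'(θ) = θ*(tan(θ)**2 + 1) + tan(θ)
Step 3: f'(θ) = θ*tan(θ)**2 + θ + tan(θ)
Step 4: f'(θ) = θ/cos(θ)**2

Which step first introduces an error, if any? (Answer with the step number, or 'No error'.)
Step 4

Step 4 is incorrect due to a dropped term.
The step shows: θ/cos(θ)**2
The correct value should be: θ/cos(θ)**2 + tan(θ)

Explanation: A term was dropped: the term tan(θ) was incorrectly omitted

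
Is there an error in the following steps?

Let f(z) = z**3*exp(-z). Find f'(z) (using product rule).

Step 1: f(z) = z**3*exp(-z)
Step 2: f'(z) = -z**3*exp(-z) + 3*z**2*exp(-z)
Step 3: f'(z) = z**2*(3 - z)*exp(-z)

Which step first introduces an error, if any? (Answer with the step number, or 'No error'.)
No error

All steps in this derivation are correct.
The final answer f'(z) = z**2*(3 - z)*exp(-z) is valid.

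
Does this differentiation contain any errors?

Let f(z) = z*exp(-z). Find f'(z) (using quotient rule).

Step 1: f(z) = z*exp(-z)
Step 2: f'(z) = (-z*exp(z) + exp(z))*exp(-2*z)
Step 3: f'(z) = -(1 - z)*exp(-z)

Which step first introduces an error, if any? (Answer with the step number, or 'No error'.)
Step 3

Step 3 is incorrect due to a sign flip.
The step shows: -(1 - z)*exp(-z)
The correct value should be: (1 - z)*exp(-z)

Explanation: The sign of the whole expression was flipped: the term (1 - z)*exp(-z) was incorrectly written as -(1 - z)*exp(-z)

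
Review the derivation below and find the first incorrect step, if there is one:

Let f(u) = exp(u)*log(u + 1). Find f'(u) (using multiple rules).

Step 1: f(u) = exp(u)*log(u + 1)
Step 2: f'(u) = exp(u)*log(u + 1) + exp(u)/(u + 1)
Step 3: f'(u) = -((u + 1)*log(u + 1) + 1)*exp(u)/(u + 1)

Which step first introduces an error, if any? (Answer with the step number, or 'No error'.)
Step 3

Step 3 is incorrect due to a sign flip.
The step shows: -((u + 1)*log(u + 1) + 1)*exp(u)/(u + 1)
The correct value should be: ((u + 1)*log(u + 1) + 1)*exp(u)/(u + 1)

Explanation: The sign of the whole expression was flipped: the term ((u + 1)*log(u + 1) + 1)*exp(u)/(u + 1) was incorrectly written as -((u + 1)*log(u + 1) + 1)*exp(u)/(u + 1)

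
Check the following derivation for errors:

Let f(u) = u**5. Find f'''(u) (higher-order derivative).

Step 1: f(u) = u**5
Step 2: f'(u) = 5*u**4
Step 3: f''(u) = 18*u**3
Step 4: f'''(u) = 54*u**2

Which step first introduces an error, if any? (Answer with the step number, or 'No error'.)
Step 3

Step 3 is incorrect due to a wrong coefficient.
The step shows: 18*u**3
The correct value should be: 20*u**3

Explanation: The coefficient 20 was incorrectly written as 18: the term 20*u**3 was incorrectly written as 18*u**3
The later steps are derived from this incorrect expression, so the error originates in Step 3.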